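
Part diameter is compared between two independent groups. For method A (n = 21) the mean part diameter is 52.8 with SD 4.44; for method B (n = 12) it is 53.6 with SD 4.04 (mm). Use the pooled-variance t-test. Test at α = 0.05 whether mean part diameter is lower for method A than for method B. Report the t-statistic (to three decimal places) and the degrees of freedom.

Let group 1 = method A, group 2 = method B. H0: μ_1 = μ_2; H1: μ_1 < μ_2 (two-sample pooled-variance t-test, left-tailed).
s_p² = [(21−1)·4.44² + (12−1)·4.04²]/(21+12−2) = 18.51
t = (52.8 − 53.6)/√[18.51·(1/21 + 1/12)] = -0.514
df = n₁ + n₂ − 2 = 31
p-value = P(T ≤ -0.514) ≈ 0.306
Since p ≈ 0.306 > α = 0.05, fail to reject H0; the evidence is not statistically significant.

t = -0.514, df = 31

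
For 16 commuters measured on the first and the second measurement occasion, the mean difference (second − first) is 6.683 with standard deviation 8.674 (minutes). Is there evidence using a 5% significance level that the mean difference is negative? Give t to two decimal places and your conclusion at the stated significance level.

H0: μ_d = 0; H1: μ_d < 0 (paired t-test on the differences, left-tailed).
t = d̄/(s_d/√n) = 6.683/(8.674/√16) = 3.08
df = n − 1 = 15
p-value = P(T ≤ 3.08) ≈ 0.996
Since p ≈ 0.996 > α = 0.05, fail to reject H0; the evidence is not statistically significant.

t = 3.08; fail to reject H0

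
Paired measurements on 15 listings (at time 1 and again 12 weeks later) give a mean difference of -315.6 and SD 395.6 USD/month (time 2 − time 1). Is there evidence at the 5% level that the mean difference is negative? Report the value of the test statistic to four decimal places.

H0: μ_d = 0; H1: μ_d < 0 (paired t-test on the differences, left-tailed).
t = d̄/(s_d/√n) = -315.6/(395.6/√15) = -3.0898
df = n − 1 = 14
p-value = P(T ≤ -3.0898) ≈ 0.0040
Since p ≈ 0.0040 < α = 0.05, reject H0; the data support H1.

-3.0898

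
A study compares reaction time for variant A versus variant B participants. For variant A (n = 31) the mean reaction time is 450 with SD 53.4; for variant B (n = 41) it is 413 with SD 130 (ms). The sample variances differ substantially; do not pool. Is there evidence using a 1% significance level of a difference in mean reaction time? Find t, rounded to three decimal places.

1.648

Let group 1 = variant A, group 2 = variant B. H0: μ_1 = μ_2; H1: μ_1 ≠ μ_2 (Welch's two-sample t-test, two-sided).
t = (x̄_1 − x̄_2)/√(s_1²/n_1 + s_2²/n_2) = (450 − 413)/√(53.4²/31 + 130²/41) = 1.648
Welch–Satterthwaite df ≈ 56.12
Two-sided p-value ≈ 0.105
Since p ≈ 0.105 > α = 0.01, fail to reject H0; the data do not provide sufficient evidence against H0.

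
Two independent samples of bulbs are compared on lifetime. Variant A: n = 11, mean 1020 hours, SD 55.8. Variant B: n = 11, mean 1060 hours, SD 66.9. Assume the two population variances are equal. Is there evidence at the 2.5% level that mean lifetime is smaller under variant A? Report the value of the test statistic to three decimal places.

-1.523

Let group 1 = variant A, group 2 = variant B. H0: μ_1 = μ_2; H1: μ_1 < μ_2 (two-sample pooled-variance t-test, left-tailed).
s_p² = [(11−1)·55.8² + (11−1)·66.9²]/(11+11−2) = 3794.62
t = (1020 − 1060)/√[3794.62·(1/11 + 1/11)] = -1.523
df = n₁ + n₂ − 2 = 20
p-value = P(T ≤ -1.523) ≈ 0.0717
Since p ≈ 0.0717 > α = 0.025, fail to reject H0; the data do not provide sufficient evidence against H0.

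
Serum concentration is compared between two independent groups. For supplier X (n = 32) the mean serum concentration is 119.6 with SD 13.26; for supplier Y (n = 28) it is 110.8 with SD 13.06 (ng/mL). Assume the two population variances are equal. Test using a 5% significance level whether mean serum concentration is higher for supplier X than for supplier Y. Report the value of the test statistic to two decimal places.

2.58

Let group 1 = supplier X, group 2 = supplier Y. H0: μ_1 = μ_2; H1: μ_1 > μ_2 (two-sample pooled-variance t-test, right-tailed).
s_p² = [(32−1)·13.26² + (28−1)·13.06²]/(32+28−2) = 173.377
t = (119.6 − 110.8)/√[173.377·(1/32 + 1/28)] = 2.58
df = n₁ + n₂ − 2 = 58
p-value = P(T ≥ 2.58) ≈ 0.006
Since p ≈ 0.006 < α = 0.05, reject H0; the evidence is statistically significant.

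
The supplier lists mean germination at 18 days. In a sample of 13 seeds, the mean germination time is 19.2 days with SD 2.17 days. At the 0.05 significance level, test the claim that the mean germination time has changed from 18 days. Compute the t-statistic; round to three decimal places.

H0: μ = 18; H1: μ ≠ 18 (one-sample t-test, two-sided).
t = (x̄ − μ₀)/(s/√n) = (19.2 − 18)/(2.17/√13) = 1.994
df = n − 1 = 12
Two-sided p-value ≈ 0.069
Since p ≈ 0.069 > α = 0.05, fail to reject H0; the data do not provide sufficient evidence against H0.

1.994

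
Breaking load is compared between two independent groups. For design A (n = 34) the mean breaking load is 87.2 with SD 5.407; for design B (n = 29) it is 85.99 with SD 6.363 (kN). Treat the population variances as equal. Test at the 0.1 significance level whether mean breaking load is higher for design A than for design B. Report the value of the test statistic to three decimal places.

Let group 1 = design A, group 2 = design B. H0: μ_1 = μ_2; H1: μ_1 > μ_2 (two-sample pooled-variance t-test, right-tailed).
s_p² = [(34−1)·5.407² + (29−1)·6.363²]/(34+29−2) = 34.4006
t = (87.2 − 85.99)/√[34.4006·(1/34 + 1/29)] = 0.816
df = n₁ + n₂ − 2 = 61
p-value = P(T ≥ 0.816) ≈ 0.209
Since p ≈ 0.209 > α = 0.1, fail to reject H0; the evidence is not statistically significant.

0.816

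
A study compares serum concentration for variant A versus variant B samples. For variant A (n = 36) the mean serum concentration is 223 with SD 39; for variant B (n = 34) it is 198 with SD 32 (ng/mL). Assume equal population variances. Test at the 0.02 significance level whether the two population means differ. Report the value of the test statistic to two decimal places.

Let group 1 = variant A, group 2 = variant B. H0: μ_1 = μ_2; H1: μ_1 ≠ μ_2 (two-sample pooled-variance t-test, two-sided).
s_p² = [(36−1)·39² + (34−1)·32²]/(36+34−2) = 1279.81
t = (223 − 198)/√[1279.81·(1/36 + 1/34)] = 2.92
df = n₁ + n₂ − 2 = 68
Two-sided p-value ≈ 0.0047
Since p ≈ 0.0047 < α = 0.02, reject H0; the evidence is statistically significant.

2.92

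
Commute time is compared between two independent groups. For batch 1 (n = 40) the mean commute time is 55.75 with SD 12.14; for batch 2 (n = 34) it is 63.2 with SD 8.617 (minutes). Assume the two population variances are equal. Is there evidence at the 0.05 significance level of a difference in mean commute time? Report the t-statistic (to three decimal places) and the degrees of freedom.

Let group 1 = batch 1, group 2 = batch 2. H0: μ_1 = μ_2; H1: μ_1 ≠ μ_2 (two-sample pooled-variance t-test, two-sided).
s_p² = [(40−1)·12.14² + (34−1)·8.617²]/(40+34−2) = 113.863
t = (55.75 − 63.2)/√[113.863·(1/40 + 1/34)] = -2.993
df = n₁ + n₂ − 2 = 72
Two-sided p-value ≈ 0.004
Since p ≈ 0.004 < α = 0.05, reject H0; the evidence is statistically significant.

t = -2.993, df = 72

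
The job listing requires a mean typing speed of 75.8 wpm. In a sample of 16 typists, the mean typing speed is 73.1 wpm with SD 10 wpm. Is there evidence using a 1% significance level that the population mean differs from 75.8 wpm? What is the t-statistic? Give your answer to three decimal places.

H0: μ = 75.8; H1: μ ≠ 75.8 (one-sample t-test, two-sided).
t = (x̄ − μ₀)/(s/√n) = (73.1 − 75.8)/(10/√16) = -1.080
df = n − 1 = 15
Two-sided p-value ≈ 0.297
Since p ≈ 0.297 > α = 0.01, fail to reject H0; the data do not provide sufficient evidence against H0.

-1.080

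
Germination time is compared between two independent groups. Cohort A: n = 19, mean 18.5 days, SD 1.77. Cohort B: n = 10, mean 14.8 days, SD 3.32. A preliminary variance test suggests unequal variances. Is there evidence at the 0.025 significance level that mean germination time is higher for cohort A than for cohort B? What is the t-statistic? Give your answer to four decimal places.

3.2869

Let group 1 = cohort A, group 2 = cohort B. H0: μ_1 = μ_2; H1: μ_1 > μ_2 (Welch's two-sample t-test, right-tailed).
t = (x̄_1 − x̄_2)/√(s_1²/n_1 + s_2²/n_2) = (18.5 − 14.8)/√(1.77²/19 + 3.32²/10) = 3.2869
Welch–Satterthwaite df ≈ 11.76
p-value = P(T ≥ 3.2869) ≈ 0.003
Since p ≈ 0.003 < α = 0.025, reject H0; the data support H1.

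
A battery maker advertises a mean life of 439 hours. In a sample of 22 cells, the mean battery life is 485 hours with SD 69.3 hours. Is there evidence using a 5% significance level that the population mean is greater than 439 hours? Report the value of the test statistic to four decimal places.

H0: μ = 439; H1: μ > 439 (one-sample t-test, right-tailed).
t = (x̄ − μ₀)/(s/√n) = (485 − 439)/(69.3/√22) = 3.1134
df = n − 1 = 21
p-value = P(T ≥ 3.1134) ≈ 0.003
Since p ≈ 0.003 < α = 0.05, reject H0; the data support H1.

3.1134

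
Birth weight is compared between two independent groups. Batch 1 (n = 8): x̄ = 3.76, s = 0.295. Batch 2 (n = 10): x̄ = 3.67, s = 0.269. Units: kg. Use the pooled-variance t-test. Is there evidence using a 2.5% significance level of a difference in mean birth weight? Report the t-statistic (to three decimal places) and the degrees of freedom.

t = 0.676, df = 16

Let group 1 = batch 1, group 2 = batch 2. H0: μ_1 = μ_2; H1: μ_1 ≠ μ_2 (two-sample pooled-variance t-test, two-sided).
s_p² = [(8−1)·0.295² + (10−1)·0.269²]/(8+10−2) = 0.0787765
t = (3.76 − 3.67)/√[0.0787765·(1/8 + 1/10)] = 0.676
df = n₁ + n₂ − 2 = 16
Two-sided p-value ≈ 0.509
Since p ≈ 0.509 > α = 0.025, fail to reject H0; the evidence is not statistically significant.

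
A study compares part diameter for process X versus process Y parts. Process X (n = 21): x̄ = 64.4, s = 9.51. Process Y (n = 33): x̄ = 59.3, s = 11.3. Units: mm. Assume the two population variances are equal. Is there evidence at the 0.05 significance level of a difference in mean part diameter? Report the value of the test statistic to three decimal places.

Let group 1 = process X, group 2 = process Y. H0: μ_1 = μ_2; H1: μ_1 ≠ μ_2 (two-sample pooled-variance t-test, two-sided).
s_p² = [(21−1)·9.51² + (33−1)·11.3²]/(21+33−2) = 113.363
t = (64.4 − 59.3)/√[113.363·(1/21 + 1/33)] = 1.716
df = n₁ + n₂ − 2 = 52
Two-sided p-value ≈ 0.092
Since p ≈ 0.092 > α = 0.05, fail to reject H0; the data do not provide sufficient evidence against H0.

1.716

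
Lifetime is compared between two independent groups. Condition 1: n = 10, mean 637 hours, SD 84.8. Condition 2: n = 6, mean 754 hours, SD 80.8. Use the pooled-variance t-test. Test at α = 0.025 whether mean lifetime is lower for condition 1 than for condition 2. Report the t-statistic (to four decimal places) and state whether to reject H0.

Let group 1 = condition 1, group 2 = condition 2. H0: μ_1 = μ_2; H1: μ_1 < μ_2 (two-sample pooled-variance t-test, left-tailed).
s_p² = [(10−1)·84.8² + (6−1)·80.8²]/(10+6−2) = 6954.47
t = (637 − 754)/√[6954.47·(1/10 + 1/6)] = -2.7169
df = n₁ + n₂ − 2 = 14
p-value = P(T ≤ -2.7169) ≈ 0.008
Since p ≈ 0.008 < α = 0.025, reject H0; the evidence is statistically significant.

t = -2.7169; reject H0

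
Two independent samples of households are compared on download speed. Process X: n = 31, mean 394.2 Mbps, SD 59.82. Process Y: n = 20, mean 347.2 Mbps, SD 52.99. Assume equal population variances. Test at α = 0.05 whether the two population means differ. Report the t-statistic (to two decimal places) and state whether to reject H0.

Let group 1 = process X, group 2 = process Y. H0: μ_1 = μ_2; H1: μ_1 ≠ μ_2 (two-sample pooled-variance t-test, two-sided).
s_p² = [(31−1)·59.82² + (20−1)·52.99²]/(31+20−2) = 3279.67
t = (394.2 − 347.2)/√[3279.67·(1/31 + 1/20)] = 2.86
df = n₁ + n₂ − 2 = 49
Two-sided p-value ≈ 0.006
Since p ≈ 0.006 < α = 0.05, reject H0; the evidence is statistically significant.

t = 2.86; reject H0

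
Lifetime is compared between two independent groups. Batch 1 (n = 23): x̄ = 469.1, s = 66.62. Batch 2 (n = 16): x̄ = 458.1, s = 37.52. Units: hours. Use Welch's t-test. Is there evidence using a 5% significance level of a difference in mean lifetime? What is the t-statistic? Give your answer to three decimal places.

Let group 1 = batch 1, group 2 = batch 2. H0: μ_1 = μ_2; H1: μ_1 ≠ μ_2 (Welch's two-sample t-test, two-sided).
t = (x̄_1 − x̄_2)/√(s_1²/n_1 + s_2²/n_2) = (469.1 − 458.1)/√(66.62²/23 + 37.52²/16) = 0.656
Welch–Satterthwaite df ≈ 35.74
Two-sided p-value ≈ 0.516
Since p ≈ 0.516 > α = 0.05, fail to reject H0; the evidence is not statistically significant.

0.656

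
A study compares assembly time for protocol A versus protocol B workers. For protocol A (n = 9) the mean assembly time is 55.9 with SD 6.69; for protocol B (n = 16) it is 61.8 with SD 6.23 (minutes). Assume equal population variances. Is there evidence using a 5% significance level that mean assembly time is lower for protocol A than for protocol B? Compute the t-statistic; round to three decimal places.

-2.215

Let group 1 = protocol A, group 2 = protocol B. H0: μ_1 = μ_2; H1: μ_1 < μ_2 (two-sample pooled-variance t-test, left-tailed).
s_p² = [(9−1)·6.69² + (16−1)·6.23²]/(9+16−2) = 40.8801
t = (55.9 − 61.8)/√[40.8801·(1/9 + 1/16)] = -2.215
df = n₁ + n₂ − 2 = 23
p-value = P(T ≤ -2.215) ≈ 0.0185
Since p ≈ 0.0185 < α = 0.05, reject H0; the evidence is statistically significant.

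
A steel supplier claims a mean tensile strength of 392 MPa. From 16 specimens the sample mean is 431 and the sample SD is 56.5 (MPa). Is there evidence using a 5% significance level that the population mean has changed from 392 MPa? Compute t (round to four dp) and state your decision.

H0: μ = 392; H1: μ ≠ 392 (one-sample t-test, two-sided).
t = (x̄ − μ₀)/(s/√n) = (431 − 392)/(56.5/√16) = 2.7611
df = n − 1 = 15
Two-sided p-value ≈ 0.0146
Since p ≈ 0.0146 < α = 0.05, reject H0; the data support H1.

t = 2.7611; reject H0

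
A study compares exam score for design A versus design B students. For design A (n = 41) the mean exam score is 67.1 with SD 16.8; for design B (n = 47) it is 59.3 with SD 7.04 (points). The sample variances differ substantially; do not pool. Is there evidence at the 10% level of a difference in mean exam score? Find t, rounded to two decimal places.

2.77

Let group 1 = design A, group 2 = design B. H0: μ_1 = μ_2; H1: μ_1 ≠ μ_2 (Welch's two-sample t-test, two-sided).
t = (x̄_1 − x̄_2)/√(s_1²/n_1 + s_2²/n_2) = (67.1 − 59.3)/√(16.8²/41 + 7.04²/47) = 2.77
Welch–Satterthwaite df ≈ 52.13
Two-sided p-value ≈ 0.0078
Since p ≈ 0.0078 < α = 0.1, reject H0; the data support H1.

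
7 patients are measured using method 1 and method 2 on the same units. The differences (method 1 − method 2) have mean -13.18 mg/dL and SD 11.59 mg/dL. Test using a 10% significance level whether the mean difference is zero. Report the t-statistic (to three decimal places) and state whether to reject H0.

t = -3.009; reject H0

H0: μ_d = 0; H1: μ_d ≠ 0 (paired t-test on the differences, two-sided).
t = d̄/(s_d/√n) = -13.18/(11.59/√7) = -3.009
df = n − 1 = 6
Two-sided p-value ≈ 0.024
Since p ≈ 0.024 < α = 0.1, reject H0; the evidence is statistically significant.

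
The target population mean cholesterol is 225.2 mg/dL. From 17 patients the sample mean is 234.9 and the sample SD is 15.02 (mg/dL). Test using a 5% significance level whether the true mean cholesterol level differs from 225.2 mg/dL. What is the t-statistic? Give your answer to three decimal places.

H0: μ = 225.2; H1: μ ≠ 225.2 (one-sample t-test, two-sided).
t = (x̄ − μ₀)/(s/√n) = (234.9 − 225.2)/(15.02/√17) = 2.663
df = n − 1 = 16
Two-sided p-value ≈ 0.0170
Since p ≈ 0.0170 < α = 0.05, reject H0; the evidence is statistically significant.

2.663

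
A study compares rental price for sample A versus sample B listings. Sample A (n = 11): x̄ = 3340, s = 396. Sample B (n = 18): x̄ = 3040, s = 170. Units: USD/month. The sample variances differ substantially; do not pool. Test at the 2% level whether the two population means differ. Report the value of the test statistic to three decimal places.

Let group 1 = sample A, group 2 = sample B. H0: μ_1 = μ_2; H1: μ_1 ≠ μ_2 (Welch's two-sample t-test, two-sided).
t = (x̄_1 − x̄_2)/√(s_1²/n_1 + s_2²/n_2) = (3340 − 3040)/√(396²/11 + 170²/18) = 2.382
Welch–Satterthwaite df ≈ 12.29
Two-sided p-value ≈ 0.0342
Since p ≈ 0.0342 > α = 0.02, fail to reject H0; the data do not provide sufficient evidence against H0.

2.382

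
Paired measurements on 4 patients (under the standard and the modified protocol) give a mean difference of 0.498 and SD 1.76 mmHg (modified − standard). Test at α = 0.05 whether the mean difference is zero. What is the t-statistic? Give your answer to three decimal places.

0.566

H0: μ_d = 0; H1: μ_d ≠ 0 (paired t-test on the differences, two-sided).
t = d̄/(s_d/√n) = 0.498/(1.76/√4) = 0.566
df = n − 1 = 3
Two-sided p-value ≈ 0.6110
Since p ≈ 0.6110 > α = 0.05, fail to reject H0; the data do not provide sufficient evidence against H0.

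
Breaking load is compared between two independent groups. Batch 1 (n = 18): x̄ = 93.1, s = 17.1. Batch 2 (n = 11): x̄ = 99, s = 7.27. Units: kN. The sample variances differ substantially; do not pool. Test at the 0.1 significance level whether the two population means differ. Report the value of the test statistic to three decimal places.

Let group 1 = batch 1, group 2 = batch 2. H0: μ_1 = μ_2; H1: μ_1 ≠ μ_2 (Welch's two-sample t-test, two-sided).
t = (x̄_1 − x̄_2)/√(s_1²/n_1 + s_2²/n_2) = (93.1 − 99)/√(17.1²/18 + 7.27²/11) = -1.286
Welch–Satterthwaite df ≈ 24.85
Two-sided p-value ≈ 0.2103
Since p ≈ 0.2103 > α = 0.1, fail to reject H0; the data do not provide sufficient evidence against H0.

-1.286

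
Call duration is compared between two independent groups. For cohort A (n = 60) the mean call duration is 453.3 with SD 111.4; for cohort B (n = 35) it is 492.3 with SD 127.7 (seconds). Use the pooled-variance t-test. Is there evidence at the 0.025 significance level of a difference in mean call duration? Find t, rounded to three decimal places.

Let group 1 = cohort A, group 2 = cohort B. H0: μ_1 = μ_2; H1: μ_1 ≠ μ_2 (two-sample pooled-variance t-test, two-sided).
s_p² = [(60−1)·111.4² + (35−1)·127.7²]/(60+35−2) = 13834.8
t = (453.3 − 492.3)/√[13834.8·(1/60 + 1/35)] = -1.559
df = n₁ + n₂ − 2 = 93
Two-sided p-value ≈ 0.1224
Since p ≈ 0.1224 > α = 0.025, fail to reject H0; the evidence is not statistically significant.

-1.559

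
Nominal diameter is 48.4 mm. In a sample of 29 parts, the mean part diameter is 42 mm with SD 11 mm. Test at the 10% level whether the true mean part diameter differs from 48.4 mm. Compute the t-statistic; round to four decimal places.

H0: μ = 48.4; H1: μ ≠ 48.4 (one-sample t-test, two-sided).
t = (x̄ − μ₀)/(s/√n) = (42 − 48.4)/(11/√29) = -3.1332
df = n − 1 = 28
Two-sided p-value ≈ 0.0040
Since p ≈ 0.0040 < α = 0.1, reject H0; the data support H1.

-3.1332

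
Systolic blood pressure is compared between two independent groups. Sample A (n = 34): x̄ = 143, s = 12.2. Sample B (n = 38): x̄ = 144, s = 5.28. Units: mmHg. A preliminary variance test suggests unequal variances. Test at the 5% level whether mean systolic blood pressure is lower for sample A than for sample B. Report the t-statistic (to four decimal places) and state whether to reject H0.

t = -0.4423; fail to reject H0

Let group 1 = sample A, group 2 = sample B. H0: μ_1 = μ_2; H1: μ_1 < μ_2 (Welch's two-sample t-test, left-tailed).
t = (x̄_1 − x̄_2)/√(s_1²/n_1 + s_2²/n_2) = (143 − 144)/√(12.2²/34 + 5.28²/38) = -0.4423
Welch–Satterthwaite df ≈ 43.89
p-value = P(T ≤ -0.4423) ≈ 0.330
Since p ≈ 0.330 > α = 0.05, fail to reject H0; the data do not provide sufficient evidence against H0.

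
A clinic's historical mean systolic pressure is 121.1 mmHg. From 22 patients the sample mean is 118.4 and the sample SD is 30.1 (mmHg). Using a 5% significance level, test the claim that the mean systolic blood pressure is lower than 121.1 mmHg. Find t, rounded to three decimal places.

-0.421

H0: μ = 121.1; H1: μ < 121.1 (one-sample t-test, left-tailed).
t = (x̄ − μ₀)/(s/√n) = (118.4 − 121.1)/(30.1/√22) = -0.421
df = n − 1 = 21
p-value = P(T ≤ -0.421) ≈ 0.339
Since p ≈ 0.339 > α = 0.05, fail to reject H0; the data do not provide sufficient evidence against H0.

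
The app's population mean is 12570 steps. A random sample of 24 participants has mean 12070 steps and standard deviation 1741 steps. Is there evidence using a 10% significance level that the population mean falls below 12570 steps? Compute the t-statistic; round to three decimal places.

-1.407

H0: μ = 12570; H1: μ < 12570 (one-sample t-test, left-tailed).
t = (x̄ − μ₀)/(s/√n) = (12070 − 12570)/(1741/√24) = -1.407
df = n − 1 = 23
p-value = P(T ≤ -1.407) ≈ 0.0864
Since p ≈ 0.0864 < α = 0.1, reject H0; the evidence is statistically significant.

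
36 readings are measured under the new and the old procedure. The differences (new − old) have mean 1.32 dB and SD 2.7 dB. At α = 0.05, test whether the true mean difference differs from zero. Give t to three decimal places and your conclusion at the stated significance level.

H0: μ_d = 0; H1: μ_d ≠ 0 (paired t-test on the differences, two-sided).
t = d̄/(s_d/√n) = 1.32/(2.7/√36) = 2.933
df = n − 1 = 35
Two-sided p-value ≈ 0.0059
Since p ≈ 0.0059 < α = 0.05, reject H0; the evidence is statistically significant.

t = 2.933; reject H0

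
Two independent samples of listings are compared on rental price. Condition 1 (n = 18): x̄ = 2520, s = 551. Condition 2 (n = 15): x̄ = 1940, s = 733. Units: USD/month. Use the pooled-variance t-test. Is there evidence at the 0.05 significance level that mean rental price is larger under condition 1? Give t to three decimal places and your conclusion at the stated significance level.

Let group 1 = condition 1, group 2 = condition 2. H0: μ_1 = μ_2; H1: μ_1 > μ_2 (two-sample pooled-variance t-test, right-tailed).
s_p² = [(18−1)·551² + (15−1)·733²]/(18+15−2) = 409138
t = (2520 − 1940)/√[409138·(1/18 + 1/15)] = 2.594
df = n₁ + n₂ − 2 = 31
p-value = P(T ≥ 2.594) ≈ 0.0072
Since p ≈ 0.0072 < α = 0.05, reject H0; the evidence is statistically significant.

t = 2.594; reject H0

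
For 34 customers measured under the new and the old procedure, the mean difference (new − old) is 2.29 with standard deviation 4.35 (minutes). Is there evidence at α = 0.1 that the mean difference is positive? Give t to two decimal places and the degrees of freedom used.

t = 3.07, df = 33

H0: μ_d = 0; H1: μ_d > 0 (paired t-test on the differences, right-tailed).
t = d̄/(s_d/√n) = 2.29/(4.35/√34) = 3.07
df = n − 1 = 33
p-value = P(T ≥ 3.07) ≈ 0.002
Since p ≈ 0.002 < α = 0.1, reject H0; the data support H1.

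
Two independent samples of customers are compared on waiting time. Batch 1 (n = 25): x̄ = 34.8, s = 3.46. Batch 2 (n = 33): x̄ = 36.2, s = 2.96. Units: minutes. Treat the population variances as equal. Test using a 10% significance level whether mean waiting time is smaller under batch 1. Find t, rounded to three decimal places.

Let group 1 = batch 1, group 2 = batch 2. H0: μ_1 = μ_2; H1: μ_1 < μ_2 (two-sample pooled-variance t-test, left-tailed).
s_p² = [(25−1)·3.46² + (33−1)·2.96²]/(25+33−2) = 10.1373
t = (34.8 − 36.2)/√[10.1373·(1/25 + 1/33)] = -1.658
df = n₁ + n₂ − 2 = 56
p-value = P(T ≤ -1.658) ≈ 0.051
Since p ≈ 0.051 < α = 0.1, reject H0; the evidence is statistically significant.

-1.658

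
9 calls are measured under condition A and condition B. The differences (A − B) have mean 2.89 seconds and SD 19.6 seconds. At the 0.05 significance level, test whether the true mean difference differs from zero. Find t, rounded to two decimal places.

H0: μ_d = 0; H1: μ_d ≠ 0 (paired t-test on the differences, two-sided).
t = d̄/(s_d/√n) = 2.89/(19.6/√9) = 0.44
df = n − 1 = 8
Two-sided p-value ≈ 0.670
Since p ≈ 0.670 > α = 0.05, fail to reject H0; the evidence is not statistically significant.

0.44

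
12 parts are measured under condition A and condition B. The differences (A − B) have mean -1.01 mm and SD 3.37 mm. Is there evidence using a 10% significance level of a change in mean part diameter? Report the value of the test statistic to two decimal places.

H0: μ_d = 0; H1: μ_d ≠ 0 (paired t-test on the differences, two-sided).
t = d̄/(s_d/√n) = -1.01/(3.37/√12) = -1.04
df = n − 1 = 11
Two-sided p-value ≈ 0.3215
Since p ≈ 0.3215 > α = 0.1, fail to reject H0; the data do not provide sufficient evidence against H0.

-1.04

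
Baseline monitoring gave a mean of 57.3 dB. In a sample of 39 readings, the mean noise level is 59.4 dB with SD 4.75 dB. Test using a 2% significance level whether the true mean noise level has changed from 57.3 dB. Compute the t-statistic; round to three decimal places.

H0: μ = 57.3; H1: μ ≠ 57.3 (one-sample t-test, two-sided).
t = (x̄ − μ₀)/(s/√n) = (59.4 − 57.3)/(4.75/√39) = 2.761
df = n − 1 = 38
Two-sided p-value ≈ 0.009
Since p ≈ 0.009 < α = 0.02, reject H0; the data support H1.

2.761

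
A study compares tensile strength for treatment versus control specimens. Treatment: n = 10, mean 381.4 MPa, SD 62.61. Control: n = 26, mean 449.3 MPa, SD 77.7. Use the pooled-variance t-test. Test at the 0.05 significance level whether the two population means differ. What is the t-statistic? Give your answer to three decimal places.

Let group 1 = treatment, group 2 = control. H0: μ_1 = μ_2; H1: μ_1 ≠ μ_2 (two-sample pooled-variance t-test, two-sided).
s_p² = [(10−1)·62.61² + (26−1)·77.7²]/(10+26−2) = 5476.83
t = (381.4 − 449.3)/√[5476.83·(1/10 + 1/26)] = -2.466
df = n₁ + n₂ − 2 = 34
Two-sided p-value ≈ 0.0189
Since p ≈ 0.0189 < α = 0.05, reject H0; the evidence is statistically significant.

-2.466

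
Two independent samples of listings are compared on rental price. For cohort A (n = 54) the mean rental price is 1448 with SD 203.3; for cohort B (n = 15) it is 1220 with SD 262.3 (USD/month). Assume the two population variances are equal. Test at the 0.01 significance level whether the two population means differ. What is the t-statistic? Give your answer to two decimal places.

Let group 1 = cohort A, group 2 = cohort B. H0: μ_1 = μ_2; H1: μ_1 ≠ μ_2 (two-sample pooled-variance t-test, two-sided).
s_p² = [(54−1)·203.3² + (15−1)·262.3²]/(54+15−2) = 47071
t = (1448 − 1220)/√[47071·(1/54 + 1/15)] = 3.60
df = n₁ + n₂ − 2 = 67
Two-sided p-value ≈ 0.0006
Since p ≈ 0.0006 < α = 0.01, reject H0; the data support H1.

3.60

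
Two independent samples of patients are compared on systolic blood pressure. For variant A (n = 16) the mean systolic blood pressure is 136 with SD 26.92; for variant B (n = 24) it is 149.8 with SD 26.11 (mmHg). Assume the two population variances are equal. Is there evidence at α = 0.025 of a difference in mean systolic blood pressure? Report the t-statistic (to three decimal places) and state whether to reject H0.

t = -1.618; fail to reject H0

Let group 1 = variant A, group 2 = variant B. H0: μ_1 = μ_2; H1: μ_1 ≠ μ_2 (two-sample pooled-variance t-test, two-sided).
s_p² = [(16−1)·26.92² + (24−1)·26.11²]/(16+24−2) = 698.688
t = (136 − 149.8)/√[698.688·(1/16 + 1/24)] = -1.618
df = n₁ + n₂ − 2 = 38
Two-sided p-value ≈ 0.114
Since p ≈ 0.114 > α = 0.025, fail to reject H0; the evidence is not statistically significant.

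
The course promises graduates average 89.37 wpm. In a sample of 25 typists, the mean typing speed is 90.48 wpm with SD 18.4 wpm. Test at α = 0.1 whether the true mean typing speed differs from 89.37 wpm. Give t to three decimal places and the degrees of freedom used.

H0: μ = 89.37; H1: μ ≠ 89.37 (one-sample t-test, two-sided).
t = (x̄ − μ₀)/(s/√n) = (90.48 − 89.37)/(18.4/√25) = 0.302
df = n − 1 = 24
Two-sided p-value ≈ 0.766
Since p ≈ 0.766 > α = 0.1, fail to reject H0; the evidence is not statistically significant.

t = 0.302, df = 24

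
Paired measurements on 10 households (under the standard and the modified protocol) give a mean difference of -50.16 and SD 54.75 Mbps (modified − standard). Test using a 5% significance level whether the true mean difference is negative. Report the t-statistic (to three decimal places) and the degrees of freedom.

H0: μ_d = 0; H1: μ_d < 0 (paired t-test on the differences, left-tailed).
t = d̄/(s_d/√n) = -50.16/(54.75/√10) = -2.897
df = n − 1 = 9
p-value = P(T ≤ -2.897) ≈ 0.0088
Since p ≈ 0.0088 < α = 0.05, reject H0; the data support H1.

t = -2.897, df = 9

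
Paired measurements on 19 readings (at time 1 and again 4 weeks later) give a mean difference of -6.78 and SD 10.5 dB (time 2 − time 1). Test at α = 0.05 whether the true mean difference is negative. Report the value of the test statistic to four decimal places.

-2.8146

H0: μ_d = 0; H1: μ_d < 0 (paired t-test on the differences, left-tailed).
t = d̄/(s_d/√n) = -6.78/(10.5/√19) = -2.8146
df = n − 1 = 18
p-value = P(T ≤ -2.8146) ≈ 0.0057
Since p ≈ 0.0057 < α = 0.05, reject H0; the evidence is statistically significant.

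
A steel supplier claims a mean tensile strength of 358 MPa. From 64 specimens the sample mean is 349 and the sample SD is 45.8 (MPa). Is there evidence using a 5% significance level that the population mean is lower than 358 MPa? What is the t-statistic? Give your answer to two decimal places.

H0: μ = 358; H1: μ < 358 (one-sample t-test, left-tailed).
t = (x̄ − μ₀)/(s/√n) = (349 − 358)/(45.8/√64) = -1.57
df = n − 1 = 63
p-value = P(T ≤ -1.57) ≈ 0.0605
Since p ≈ 0.0605 > α = 0.05, fail to reject H0; the data do not provide sufficient evidence against H0.

-1.57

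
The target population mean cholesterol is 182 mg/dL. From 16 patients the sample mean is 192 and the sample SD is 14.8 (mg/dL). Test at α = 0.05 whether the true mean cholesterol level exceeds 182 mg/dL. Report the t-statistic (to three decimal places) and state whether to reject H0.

H0: μ = 182; H1: μ > 182 (one-sample t-test, right-tailed).
t = (x̄ − μ₀)/(s/√n) = (192 − 182)/(14.8/√16) = 2.703
df = n − 1 = 15
p-value = P(T ≥ 2.703) ≈ 0.008
Since p ≈ 0.008 < α = 0.05, reject H0; the data support H1.

t = 2.703; reject H0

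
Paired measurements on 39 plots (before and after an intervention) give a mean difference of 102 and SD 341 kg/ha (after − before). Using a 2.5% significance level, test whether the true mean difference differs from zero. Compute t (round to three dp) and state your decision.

H0: μ_d = 0; H1: μ_d ≠ 0 (paired t-test on the differences, two-sided).
t = d̄/(s_d/√n) = 102/(341/√39) = 1.868
df = n − 1 = 38
Two-sided p-value ≈ 0.0695
Since p ≈ 0.0695 > α = 0.025, fail to reject H0; the evidence is not statistically significant.

t = 1.868; fail to reject H0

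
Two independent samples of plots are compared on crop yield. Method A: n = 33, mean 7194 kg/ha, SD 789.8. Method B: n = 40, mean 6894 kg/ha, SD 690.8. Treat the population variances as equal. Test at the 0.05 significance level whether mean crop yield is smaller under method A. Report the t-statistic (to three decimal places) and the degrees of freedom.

Let group 1 = method A, group 2 = method B. H0: μ_1 = μ_2; H1: μ_1 < μ_2 (two-sample pooled-variance t-test, left-tailed).
s_p² = [(33−1)·789.8² + (40−1)·690.8²]/(33+40−2) = 543269
t = (7194 − 6894)/√[543269·(1/33 + 1/40)] = 1.731
df = n₁ + n₂ − 2 = 71
p-value = P(T ≤ 1.731) ≈ 0.9561
Since p ≈ 0.9561 > α = 0.05, fail to reject H0; the evidence is not statistically significant.

t = 1.731, df = 71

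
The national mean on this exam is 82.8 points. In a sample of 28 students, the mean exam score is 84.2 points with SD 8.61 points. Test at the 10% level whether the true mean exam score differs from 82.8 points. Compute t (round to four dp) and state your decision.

H0: μ = 82.8; H1: μ ≠ 82.8 (one-sample t-test, two-sided).
t = (x̄ − μ₀)/(s/√n) = (84.2 − 82.8)/(8.61/√28) = 0.8604
df = n − 1 = 27
Two-sided p-value ≈ 0.3971
Since p ≈ 0.3971 > α = 0.1, fail to reject H0; the evidence is not statistically significant.

t = 0.8604; fail to reject H0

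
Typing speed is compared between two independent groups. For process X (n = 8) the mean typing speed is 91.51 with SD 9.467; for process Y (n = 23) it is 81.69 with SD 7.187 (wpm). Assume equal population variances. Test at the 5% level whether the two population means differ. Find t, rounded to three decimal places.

Let group 1 = process X, group 2 = process Y. H0: μ_1 = μ_2; H1: μ_1 ≠ μ_2 (two-sample pooled-variance t-test, two-sided).
s_p² = [(8−1)·9.467² + (23−1)·7.187²]/(8+23−2) = 60.8184
t = (91.51 − 81.69)/√[60.8184·(1/8 + 1/23)] = 3.068
df = n₁ + n₂ − 2 = 29
Two-sided p-value ≈ 0.0046
Since p ≈ 0.0046 < α = 0.05, reject H0; the data support H1.

3.068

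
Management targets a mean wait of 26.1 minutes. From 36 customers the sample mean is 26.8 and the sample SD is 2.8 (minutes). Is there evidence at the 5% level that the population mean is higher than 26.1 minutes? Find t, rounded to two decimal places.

H0: μ = 26.1; H1: μ > 26.1 (one-sample t-test, right-tailed).
t = (x̄ − μ₀)/(s/√n) = (26.8 − 26.1)/(2.8/√36) = 1.50
df = n − 1 = 35
p-value = P(T ≥ 1.50) ≈ 0.0713
Since p ≈ 0.0713 > α = 0.05, fail to reject H0; the evidence is not statistically significant.

1.50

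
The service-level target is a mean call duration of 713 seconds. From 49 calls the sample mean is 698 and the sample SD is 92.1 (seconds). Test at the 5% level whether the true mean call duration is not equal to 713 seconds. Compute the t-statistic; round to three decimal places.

-1.140

H0: μ = 713; H1: μ ≠ 713 (one-sample t-test, two-sided).
t = (x̄ − μ₀)/(s/√n) = (698 − 713)/(92.1/√49) = -1.140
df = n − 1 = 48
Two-sided p-value ≈ 0.2599
Since p ≈ 0.2599 > α = 0.05, fail to reject H0; the evidence is not statistically significant.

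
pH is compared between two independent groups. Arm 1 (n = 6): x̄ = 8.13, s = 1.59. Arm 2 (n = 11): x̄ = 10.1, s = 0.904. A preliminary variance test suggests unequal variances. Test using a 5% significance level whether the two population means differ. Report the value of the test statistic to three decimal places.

Let group 1 = arm 1, group 2 = arm 2. H0: μ_1 = μ_2; H1: μ_1 ≠ μ_2 (Welch's two-sample t-test, two-sided).
t = (x̄_1 − x̄_2)/√(s_1²/n_1 + s_2²/n_2) = (8.13 − 10.1)/√(1.59²/6 + 0.904²/11) = -2.798
Welch–Satterthwaite df ≈ 6.81
Two-sided p-value ≈ 0.027
Since p ≈ 0.027 < α = 0.05, reject H0; the evidence is statistically significant.

-2.798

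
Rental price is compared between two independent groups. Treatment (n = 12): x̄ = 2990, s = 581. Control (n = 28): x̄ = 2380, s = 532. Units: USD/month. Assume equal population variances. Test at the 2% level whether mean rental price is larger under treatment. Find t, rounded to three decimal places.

3.234

Let group 1 = treatment, group 2 = control. H0: μ_1 = μ_2; H1: μ_1 > μ_2 (two-sample pooled-variance t-test, right-tailed).
s_p² = [(12−1)·581² + (28−1)·532²]/(12+28−2) = 298811
t = (2990 − 2380)/√[298811·(1/12 + 1/28)] = 3.234
df = n₁ + n₂ − 2 = 38
p-value = P(T ≥ 3.234) ≈ 0.0013
Since p ≈ 0.0013 < α = 0.02, reject H0; the data support H1.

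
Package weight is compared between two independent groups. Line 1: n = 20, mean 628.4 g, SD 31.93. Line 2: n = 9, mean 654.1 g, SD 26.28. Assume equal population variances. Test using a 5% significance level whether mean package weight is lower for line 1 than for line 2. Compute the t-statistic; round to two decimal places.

-2.11

Let group 1 = line 1, group 2 = line 2. H0: μ_1 = μ_2; H1: μ_1 < μ_2 (two-sample pooled-variance t-test, left-tailed).
s_p² = [(20−1)·31.93² + (9−1)·26.28²]/(20+9−2) = 922.077
t = (628.4 − 654.1)/√[922.077·(1/20 + 1/9)] = -2.11
df = n₁ + n₂ − 2 = 27
p-value = P(T ≤ -2.11) ≈ 0.022
Since p ≈ 0.022 < α = 0.05, reject H0; the data support H1.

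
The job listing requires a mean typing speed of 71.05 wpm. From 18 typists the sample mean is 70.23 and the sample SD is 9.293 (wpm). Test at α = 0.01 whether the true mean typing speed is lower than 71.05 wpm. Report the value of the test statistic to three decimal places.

-0.374

H0: μ = 71.05; H1: μ < 71.05 (one-sample t-test, left-tailed).
t = (x̄ − μ₀)/(s/√n) = (70.23 − 71.05)/(9.293/√18) = -0.374
df = n − 1 = 17
p-value = P(T ≤ -0.374) ≈ 0.356
Since p ≈ 0.356 > α = 0.01, fail to reject H0; the evidence is not statistically significant.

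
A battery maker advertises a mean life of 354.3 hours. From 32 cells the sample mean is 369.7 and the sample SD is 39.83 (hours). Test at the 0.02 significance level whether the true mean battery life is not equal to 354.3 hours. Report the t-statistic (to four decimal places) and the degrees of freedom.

H0: μ = 354.3; H1: μ ≠ 354.3 (one-sample t-test, two-sided).
t = (x̄ − μ₀)/(s/√n) = (369.7 − 354.3)/(39.83/√32) = 2.1872
df = n − 1 = 31
Two-sided p-value ≈ 0.0364
Since p ≈ 0.0364 > α = 0.02, fail to reject H0; the data do not provide sufficient evidence against H0.

t = 2.1872, df = 31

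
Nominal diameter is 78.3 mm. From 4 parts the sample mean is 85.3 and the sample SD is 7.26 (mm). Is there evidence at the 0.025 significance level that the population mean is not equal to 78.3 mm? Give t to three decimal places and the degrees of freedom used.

t = 1.928, df = 3

H0: μ = 78.3; H1: μ ≠ 78.3 (one-sample t-test, two-sided).
t = (x̄ − μ₀)/(s/√n) = (85.3 − 78.3)/(7.26/√4) = 1.928
df = n − 1 = 3
Two-sided p-value ≈ 0.149
Since p ≈ 0.149 > α = 0.025, fail to reject H0; the data do not provide sufficient evidence against H0.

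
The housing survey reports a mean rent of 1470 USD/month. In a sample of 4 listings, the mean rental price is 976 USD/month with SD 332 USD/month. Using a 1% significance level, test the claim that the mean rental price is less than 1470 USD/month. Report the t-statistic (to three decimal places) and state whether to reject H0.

H0: μ = 1470; H1: μ < 1470 (one-sample t-test, left-tailed).
t = (x̄ − μ₀)/(s/√n) = (976 − 1470)/(332/√4) = -2.976
df = n − 1 = 3
p-value = P(T ≤ -2.976) ≈ 0.0294
Since p ≈ 0.0294 > α = 0.01, fail to reject H0; the data do not provide sufficient evidence against H0.

t = -2.976; fail to reject H0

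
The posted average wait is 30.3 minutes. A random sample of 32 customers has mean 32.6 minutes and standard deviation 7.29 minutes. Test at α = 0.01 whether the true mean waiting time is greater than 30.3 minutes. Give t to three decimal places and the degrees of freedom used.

H0: μ = 30.3; H1: μ > 30.3 (one-sample t-test, right-tailed).
t = (x̄ − μ₀)/(s/√n) = (32.6 − 30.3)/(7.29/√32) = 1.785
df = n − 1 = 31
p-value = P(T ≥ 1.785) ≈ 0.042
Since p ≈ 0.042 > α = 0.01, fail to reject H0; the data do not provide sufficient evidence against H0.

t = 1.785, df = 31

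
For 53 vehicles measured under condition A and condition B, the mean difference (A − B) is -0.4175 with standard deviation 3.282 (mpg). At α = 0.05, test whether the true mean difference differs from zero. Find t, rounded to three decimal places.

H0: μ_d = 0; H1: μ_d ≠ 0 (paired t-test on the differences, two-sided).
t = d̄/(s_d/√n) = -0.4175/(3.282/√53) = -0.926
df = n − 1 = 52
Two-sided p-value ≈ 0.359
Since p ≈ 0.359 > α = 0.05, fail to reject H0; the data do not provide sufficient evidence against H0.

-0.926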